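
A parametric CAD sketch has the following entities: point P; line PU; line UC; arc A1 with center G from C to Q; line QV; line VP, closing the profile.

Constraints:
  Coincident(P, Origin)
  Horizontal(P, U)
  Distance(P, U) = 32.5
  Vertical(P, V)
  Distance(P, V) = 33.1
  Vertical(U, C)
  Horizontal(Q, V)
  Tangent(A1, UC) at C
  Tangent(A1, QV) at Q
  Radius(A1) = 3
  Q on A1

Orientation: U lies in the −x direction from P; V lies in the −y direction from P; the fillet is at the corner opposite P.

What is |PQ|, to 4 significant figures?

44.34

P is at the origin; PU is horizontal with |PU| = 32.5 and U on the −x side, so U = (-32.50, 0.000). PV is vertical with |PV| = 33.1 and V on the −y side, so V = (0.000, -33.10). The virtual corner opposite P is at (-32.50, -33.10). Since A1 is tangent to UC there, GC ⟂ UC and the tangent condition forces GQ to be normal to QV, with radius 3.0, so the center G sits 3.0 in from both sides at G = (-29.50, -30.10). That places the tangent points at C = (-32.50, -30.10) on UC and Q = (-29.50, -33.10) on QV. Then |PQ| = |Q − P| = 44.34.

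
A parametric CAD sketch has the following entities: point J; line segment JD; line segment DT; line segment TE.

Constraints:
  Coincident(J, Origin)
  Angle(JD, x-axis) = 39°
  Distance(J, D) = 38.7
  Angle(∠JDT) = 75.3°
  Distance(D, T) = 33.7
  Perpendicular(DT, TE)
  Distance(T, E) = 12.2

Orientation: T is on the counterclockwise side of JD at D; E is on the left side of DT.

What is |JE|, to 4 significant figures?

34.74

J is at the origin; JD runs at 39.0° with length 38.7, so D = 38.7·(cos 39.0°, sin 39.0°) = (30.08, 24.35). ∠JDT = 75.3°, so DT runs at 39.0° + (180° − 75.3°) = 143.7° from the x-axis; with |DT| = 33.7, T = D + 33.7·(cos 143.7°, sin 143.7°) = (2.916, 44.31). DT ⟂ TE; with |TE| = 12.2 on the left of DT, E = T + 12.2·(-0.5920, -0.8059) = (-4.307, 34.47). Then |JE| = |E − J| = 34.74.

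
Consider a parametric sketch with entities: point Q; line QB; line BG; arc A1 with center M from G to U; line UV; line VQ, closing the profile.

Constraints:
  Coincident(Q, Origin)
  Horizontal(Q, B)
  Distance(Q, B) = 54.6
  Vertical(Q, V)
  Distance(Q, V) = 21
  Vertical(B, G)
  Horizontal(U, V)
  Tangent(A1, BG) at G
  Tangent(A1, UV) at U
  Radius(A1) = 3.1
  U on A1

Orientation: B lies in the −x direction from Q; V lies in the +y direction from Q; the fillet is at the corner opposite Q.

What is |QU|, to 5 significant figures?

55.617

Q is at the origin; Q and B share the same y with |QB| = 54.6 and B on the −x side, so B = (-54.600, 0.0000). QV is vertical with |QV| = 21.0 and V on the +y side, so V = (0.0000, 21.000). The virtual corner opposite Q is at (-54.600, 21.000). A1 meets BG tangentially, so MG is at right angles to BG and tangency of A1 to UV means the radius MU is perpendicular to UV, with radius 3.1, so the center M sits 3.1 in from both sides at M = (-51.500, 17.900). That places the tangent points at G = (-54.600, 17.900) on BG and U = (-51.500, 21.000) on UV. Then |QU| = |U − Q| = 55.617.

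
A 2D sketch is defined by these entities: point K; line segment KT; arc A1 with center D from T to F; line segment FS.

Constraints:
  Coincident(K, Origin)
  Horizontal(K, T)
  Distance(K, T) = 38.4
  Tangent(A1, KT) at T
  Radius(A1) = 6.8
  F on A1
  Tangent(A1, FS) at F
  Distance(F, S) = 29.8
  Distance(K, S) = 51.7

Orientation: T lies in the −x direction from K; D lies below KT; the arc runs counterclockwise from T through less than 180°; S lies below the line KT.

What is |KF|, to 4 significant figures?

45.75

Checks: |DF| = 6.800 ✓; ∠(DF, FS) = 90.00° ✓; |FS| = 29.80 ✓; |KS| = 51.70 ✓.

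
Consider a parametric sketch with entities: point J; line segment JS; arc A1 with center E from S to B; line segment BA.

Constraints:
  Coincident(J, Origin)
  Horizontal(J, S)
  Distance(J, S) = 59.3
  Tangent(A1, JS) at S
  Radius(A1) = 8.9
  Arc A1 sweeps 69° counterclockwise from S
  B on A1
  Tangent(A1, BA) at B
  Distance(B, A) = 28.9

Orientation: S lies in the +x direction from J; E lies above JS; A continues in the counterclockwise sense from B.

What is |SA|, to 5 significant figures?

37.645

On A1, S sits at bearing -90° from E; a 69° counterclockwise sweep puts B at bearing -21°, so B = E + 8.9·(cos -21°, sin -21°) = (67.609, 5.7105). The tangent condition forces EB to be normal to BA, so BA runs along (−sin -21°, cos -21°); with |BA| = 28.9, A = (77.966, 32.691). Then |SA| = |A − S| = 37.645.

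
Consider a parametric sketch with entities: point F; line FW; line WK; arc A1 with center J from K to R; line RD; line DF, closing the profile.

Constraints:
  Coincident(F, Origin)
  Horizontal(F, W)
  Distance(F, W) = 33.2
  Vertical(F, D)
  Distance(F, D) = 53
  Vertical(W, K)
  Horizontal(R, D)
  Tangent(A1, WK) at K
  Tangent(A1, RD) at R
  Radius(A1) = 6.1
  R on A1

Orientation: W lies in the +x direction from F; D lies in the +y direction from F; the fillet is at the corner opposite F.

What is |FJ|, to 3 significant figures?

54.2

F is at the origin; F and W share the same y with |FW| = 33.2 and W on the +x side, so W = (33.2, 0.00). F and D share the same x with |FD| = 53.0 and D on the +y side, so D = (0.00, 53.0). The virtual corner opposite F is at (33.2, 53.0). A1 meets WK tangentially, so JK is at right angles to WK and since A1 is tangent to RD there, JR ⟂ RD, with radius 6.1, so the center J sits 6.1 in from both sides at J = (27.1, 46.9). Then |FJ| = |J − F| = 54.2.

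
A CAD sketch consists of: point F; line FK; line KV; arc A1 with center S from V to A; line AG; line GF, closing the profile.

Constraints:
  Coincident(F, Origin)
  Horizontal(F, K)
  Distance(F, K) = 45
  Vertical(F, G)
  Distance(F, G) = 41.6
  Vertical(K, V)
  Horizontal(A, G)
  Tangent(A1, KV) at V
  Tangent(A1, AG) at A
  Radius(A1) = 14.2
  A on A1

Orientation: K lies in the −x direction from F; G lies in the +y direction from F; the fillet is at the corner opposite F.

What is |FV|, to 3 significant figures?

52.7

F is at the origin; F and K share the same y with |FK| = 45.0 and K on the −x side, so K = (-45.0, 0.00). FG is vertical with |FG| = 41.6 and G on the +y side, so G = (0.00, 41.6). The virtual corner opposite F is at (-45.0, 41.6). The tangent condition forces SV to be normal to KV and tangency of A1 to AG means the radius SA is perpendicular to AG, with radius 14.2, so the center S sits 14.2 in from both sides at S = (-30.8, 27.4). That places the tangent points at V = (-45.0, 27.4) on KV and A = (-30.8, 41.6) on AG. Then |FV| = |V − F| = 52.7.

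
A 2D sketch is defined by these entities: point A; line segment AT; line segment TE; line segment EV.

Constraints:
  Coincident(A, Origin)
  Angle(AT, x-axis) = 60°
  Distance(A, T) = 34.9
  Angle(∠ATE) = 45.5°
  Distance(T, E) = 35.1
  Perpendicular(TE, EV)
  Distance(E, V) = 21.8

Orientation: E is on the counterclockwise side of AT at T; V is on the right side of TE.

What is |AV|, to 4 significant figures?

47.89

A is at the origin; AT runs at 60.0° with length 34.9, so T = 34.9·(cos 60.0°, sin 60.0°) = (17.45, 30.22). ∠ATE = 45.5°, so TE runs at 60.0° + (180° − 45.5°) = 194.5° from the x-axis; with |TE| = 35.1, E = T + 35.1·(cos 194.5°, sin 194.5°) = (-16.53, 21.44). TE is perpendicular to EV; with |EV| = 21.8 on the right of TE, V = E + 21.8·(-0.2504, 0.9681) = (-21.99, 42.54). Then |AV| = |V − A| = 47.89.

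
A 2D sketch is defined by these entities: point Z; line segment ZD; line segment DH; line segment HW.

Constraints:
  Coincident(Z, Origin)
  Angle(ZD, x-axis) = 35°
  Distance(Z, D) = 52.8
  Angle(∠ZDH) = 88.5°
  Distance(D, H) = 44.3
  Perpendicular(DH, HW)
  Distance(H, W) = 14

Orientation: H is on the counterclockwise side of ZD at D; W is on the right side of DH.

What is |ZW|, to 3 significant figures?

79.4

∠ZDH = 88.5°, so DH runs at 35.0° + (180° − 88.5°) = 126° from the x-axis; with |DH| = 44.3, H = D + 44.3·(cos 126°, sin 126°) = (16.9, 65.9). DH is perpendicular to HW; with |HW| = 14.0 on the right of DH, W = H + 14.0·(0.804, 0.595) = (28.2, 74.2). Then |ZW| = |W − Z| = 79.4.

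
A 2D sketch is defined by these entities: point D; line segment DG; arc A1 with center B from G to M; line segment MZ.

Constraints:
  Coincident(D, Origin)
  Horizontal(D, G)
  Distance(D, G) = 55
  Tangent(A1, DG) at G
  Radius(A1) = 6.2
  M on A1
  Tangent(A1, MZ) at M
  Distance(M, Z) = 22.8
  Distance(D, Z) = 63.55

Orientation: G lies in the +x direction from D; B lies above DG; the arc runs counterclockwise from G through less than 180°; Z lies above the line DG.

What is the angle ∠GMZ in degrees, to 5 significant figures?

128.76°

Checks: |BM| = 6.200 ✓; ∠(BM, MZ) = 90.00° ✓; |MZ| = 22.80 ✓; |DZ| = 63.55 ✓.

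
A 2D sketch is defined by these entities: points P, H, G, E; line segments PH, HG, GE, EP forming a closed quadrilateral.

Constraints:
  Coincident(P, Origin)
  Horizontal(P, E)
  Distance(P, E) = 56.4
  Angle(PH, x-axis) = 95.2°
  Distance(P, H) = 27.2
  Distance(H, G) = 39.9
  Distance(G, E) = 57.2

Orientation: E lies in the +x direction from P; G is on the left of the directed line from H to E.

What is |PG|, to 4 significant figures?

58.72

P is at the origin; PE is horizontal with |PE| = 56.4 and E in +x, so E = (56.4, 0). PH runs at 95.2° with |PH| = 27.2, so H = (-2.465, 27.09). G is determined by |HG| = 39.9 and |GE| = 57.2 together: it lies at the intersection of circle(H, 39.9) and circle(E, 57.2). With |HE| = 64.80, the foot of the radical line on HE is 19.44 from H and the perpendicular offset is √(39.9² − 19.44²) = 34.85. Taking the left-of-HE solution: G = (29.76, 50.62).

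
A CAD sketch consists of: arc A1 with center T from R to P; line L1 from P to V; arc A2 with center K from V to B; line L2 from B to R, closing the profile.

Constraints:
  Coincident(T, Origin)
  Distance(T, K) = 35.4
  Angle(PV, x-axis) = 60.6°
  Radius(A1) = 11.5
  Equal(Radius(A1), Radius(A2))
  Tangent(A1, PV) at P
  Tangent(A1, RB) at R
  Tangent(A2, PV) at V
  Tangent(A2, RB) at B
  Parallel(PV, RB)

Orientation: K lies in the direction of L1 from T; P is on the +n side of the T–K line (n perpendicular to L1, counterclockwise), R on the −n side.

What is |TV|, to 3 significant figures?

37.2

The slot axis is L1's direction at 60.6°, so u = (cos 60.6°, sin 60.6°) = (0.491, 0.871) and n = (−sin 60.6°, cos 60.6°) = (-0.871, 0.491). T is at the origin and K lies 35.4 along u from T, so K = 35.4·u = (17.4, 30.8). Tangency of A1 to both parallel lines with radius 11.5 puts P and R at T ± 11.5·n: P = (-10.0, 5.65), R = (10.0, -5.65). Equal radii place V and B the same way about K: V = K + 11.5·n = (7.36, 36.5), B = K − 11.5·n = (27.4, 25.2). Then |TV| = |V − T| = 37.2.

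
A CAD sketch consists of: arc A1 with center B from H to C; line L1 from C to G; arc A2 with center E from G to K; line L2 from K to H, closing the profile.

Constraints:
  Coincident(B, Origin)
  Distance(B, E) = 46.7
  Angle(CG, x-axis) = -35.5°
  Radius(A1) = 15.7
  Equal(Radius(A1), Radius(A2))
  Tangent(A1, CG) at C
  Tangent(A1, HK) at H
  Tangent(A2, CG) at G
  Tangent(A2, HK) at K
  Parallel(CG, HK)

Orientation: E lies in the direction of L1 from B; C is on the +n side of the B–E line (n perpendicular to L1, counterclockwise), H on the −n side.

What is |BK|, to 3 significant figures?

49.3

The slot axis is L1's direction at -35.5°, so u = (cos -35.5°, sin -35.5°) = (0.814, -0.581) and n = (−sin -35.5°, cos -35.5°) = (0.581, 0.814). B is at the origin and E lies 46.7 along u from B, so E = 46.7·u = (38.0, -27.1). Tangency of A1 to both parallel lines with radius 15.7 puts C and H at B ± 15.7·n: C = (9.12, 12.8), H = (-9.12, -12.8). Equal radii place G and K the same way about E: G = E + 15.7·n = (47.1, -14.3), K = E − 15.7·n = (28.9, -39.9). Then |BK| = |K − B| = 49.3.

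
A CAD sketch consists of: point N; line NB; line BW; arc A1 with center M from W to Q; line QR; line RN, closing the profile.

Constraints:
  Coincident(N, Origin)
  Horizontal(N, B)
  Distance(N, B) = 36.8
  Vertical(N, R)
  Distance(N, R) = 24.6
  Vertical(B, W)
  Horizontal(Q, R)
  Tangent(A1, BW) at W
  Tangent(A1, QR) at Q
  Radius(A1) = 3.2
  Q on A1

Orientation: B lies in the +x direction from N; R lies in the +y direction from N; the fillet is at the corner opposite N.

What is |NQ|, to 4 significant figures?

41.64

The virtual corner opposite N is at (36.80, 24.60). Tangency of A1 to BW means the radius MW is perpendicular to BW and since A1 is tangent to QR there, MQ ⟂ QR, with radius 3.2, so the center M sits 3.2 in from both sides at M = (33.60, 21.40). That places the tangent points at W = (36.80, 21.40) on BW and Q = (33.60, 24.60) on QR. Then |NQ| = |Q − N| = 41.64.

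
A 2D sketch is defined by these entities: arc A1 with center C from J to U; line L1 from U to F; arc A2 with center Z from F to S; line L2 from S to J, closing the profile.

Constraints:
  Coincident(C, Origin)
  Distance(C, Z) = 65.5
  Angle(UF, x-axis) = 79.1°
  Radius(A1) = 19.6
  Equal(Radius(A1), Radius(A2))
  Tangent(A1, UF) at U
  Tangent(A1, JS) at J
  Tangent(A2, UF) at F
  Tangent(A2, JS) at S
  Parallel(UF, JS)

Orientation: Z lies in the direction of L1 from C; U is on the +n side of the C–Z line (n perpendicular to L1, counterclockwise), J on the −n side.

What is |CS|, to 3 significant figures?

68.4

Tangency of A1 to both parallel lines with radius 19.6 puts U and J at C ± 19.6·n: U = (-19.2, 3.71), J = (19.2, -3.71). Equal radii place F and S the same way about Z: F = Z + 19.6·n = (-6.86, 68.0), S = Z − 19.6·n = (31.6, 60.6). Then |CS| = |S − C| = 68.4.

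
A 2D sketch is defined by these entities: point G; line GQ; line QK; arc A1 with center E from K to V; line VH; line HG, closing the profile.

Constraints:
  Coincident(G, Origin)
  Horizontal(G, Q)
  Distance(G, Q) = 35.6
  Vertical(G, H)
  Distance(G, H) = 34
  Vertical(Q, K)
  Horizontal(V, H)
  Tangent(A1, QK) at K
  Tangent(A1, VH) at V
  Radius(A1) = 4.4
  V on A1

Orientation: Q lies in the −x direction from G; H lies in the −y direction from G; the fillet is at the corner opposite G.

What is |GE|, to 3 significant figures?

43.0

G is at the origin; GQ is horizontal with |GQ| = 35.6 and Q on the −x side, so Q = (-35.6, 0.00). GH is vertical with |GH| = 34.0 and H on the −y side, so H = (0.00, -34.0). The virtual corner opposite G is at (-35.6, -34.0). A1 meets QK tangentially, so EK is at right angles to QK and A1 meets VH tangentially, so EV is at right angles to VH, with radius 4.4, so the center E sits 4.4 in from both sides at E = (-31.2, -29.6). Then |GE| = |E − G| = 43.0.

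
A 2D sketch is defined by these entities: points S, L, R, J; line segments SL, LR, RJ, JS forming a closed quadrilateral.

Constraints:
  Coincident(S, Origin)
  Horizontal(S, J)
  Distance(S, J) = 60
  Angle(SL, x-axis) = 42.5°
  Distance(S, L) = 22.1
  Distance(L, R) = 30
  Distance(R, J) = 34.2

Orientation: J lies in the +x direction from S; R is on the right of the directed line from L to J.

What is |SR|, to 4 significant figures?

30.89

S is at the origin; SJ is horizontal with |SJ| = 60.0 and J in +x, so J = (60.0, 0). SL runs at 42.5° with |SL| = 22.1, so L = (16.29, 14.93). R is determined by |LR| = 30.0 and |RJ| = 34.2 together: it lies at the intersection of circle(L, 30.0) and circle(J, 34.2). With |LJ| = 46.19, the foot of the radical line on LJ is 20.17 from L and the perpendicular offset is √(30.0² − 20.17²) = 22.20. Taking the right-of-LJ solution: R = (28.21, -12.60).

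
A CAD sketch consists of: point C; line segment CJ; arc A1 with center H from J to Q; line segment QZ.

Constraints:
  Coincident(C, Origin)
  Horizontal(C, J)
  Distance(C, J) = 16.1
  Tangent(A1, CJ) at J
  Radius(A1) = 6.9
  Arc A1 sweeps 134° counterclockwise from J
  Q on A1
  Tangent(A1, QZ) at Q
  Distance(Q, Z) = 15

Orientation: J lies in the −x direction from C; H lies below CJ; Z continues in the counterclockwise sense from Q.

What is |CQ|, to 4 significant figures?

24.09

C is at the origin; CJ is horizontal with |CJ| = 16.1 and J on the −x side, so J = (-16.10, 0.000). A1 meets CJ tangentially, so HJ is at right angles to CJ, so H = J + (0, -6.9) = (-16.10, -6.900). On A1, J sits at bearing 90° from H; a 134° counterclockwise sweep puts Q at bearing 224°, so Q = H + 6.9·(cos 224°, sin 224°) = (-21.06, -11.69). Then |CQ| = |Q − C| = 24.09.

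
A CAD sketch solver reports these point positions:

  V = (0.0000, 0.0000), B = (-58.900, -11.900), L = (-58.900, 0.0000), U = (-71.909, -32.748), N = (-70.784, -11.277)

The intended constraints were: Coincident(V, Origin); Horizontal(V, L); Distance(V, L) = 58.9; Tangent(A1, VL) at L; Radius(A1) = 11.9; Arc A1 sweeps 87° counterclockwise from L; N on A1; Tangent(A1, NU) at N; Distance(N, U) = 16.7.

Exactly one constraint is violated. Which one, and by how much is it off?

Distance(N, U) = 16.7 — off by 4.80.

V = (0.00, 0.00) ✓; V.y = 0.00, L.y = 0.00 ✓; |VL| = 58.90 ✓; ∠(BL, LV) = 90.00° ✓; |BL| = 11.90 ✓; bearing(B→N) − bearing(B→L) = 87.00° ✓; |BN| = 11.90 ✓; ∠(BN, NU) = 90.00° ✓; |NU| = 21.50 ✗.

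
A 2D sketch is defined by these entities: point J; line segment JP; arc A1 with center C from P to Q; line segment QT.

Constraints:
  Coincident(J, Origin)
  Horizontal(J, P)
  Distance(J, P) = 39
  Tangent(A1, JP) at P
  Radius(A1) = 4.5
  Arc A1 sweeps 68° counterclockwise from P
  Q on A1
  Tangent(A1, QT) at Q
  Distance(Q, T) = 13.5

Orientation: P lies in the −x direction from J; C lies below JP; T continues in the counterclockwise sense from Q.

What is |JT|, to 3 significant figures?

50.6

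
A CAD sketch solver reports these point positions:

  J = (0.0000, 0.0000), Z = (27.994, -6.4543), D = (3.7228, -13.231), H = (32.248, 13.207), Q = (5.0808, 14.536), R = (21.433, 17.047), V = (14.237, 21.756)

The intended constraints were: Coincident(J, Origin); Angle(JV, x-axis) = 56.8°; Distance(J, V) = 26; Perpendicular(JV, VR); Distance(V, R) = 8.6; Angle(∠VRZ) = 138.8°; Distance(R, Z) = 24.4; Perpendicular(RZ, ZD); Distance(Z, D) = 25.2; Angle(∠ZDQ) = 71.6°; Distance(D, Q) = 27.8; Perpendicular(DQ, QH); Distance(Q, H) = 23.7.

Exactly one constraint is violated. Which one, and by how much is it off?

Distance(Q, H) = 23.7 — off by 3.50.

J = (0.00, 0.00) ✓; JV at 56.80° ✓; |JV| = 26.00 ✓; ∠(JV, VR) = 90.00° ✓; |VR| = 8.600 ✓; ∠VRZ = 138.8° ✓; |RZ| = 24.40 ✓; ∠(RZ, ZD) = 90.00° ✓; |ZD| = 25.20 ✓; ∠ZDQ = 71.60° ✓; |DQ| = 27.80 ✓; ∠(DQ, QH) = 90.00° ✓; |QH| = 27.20 ✗.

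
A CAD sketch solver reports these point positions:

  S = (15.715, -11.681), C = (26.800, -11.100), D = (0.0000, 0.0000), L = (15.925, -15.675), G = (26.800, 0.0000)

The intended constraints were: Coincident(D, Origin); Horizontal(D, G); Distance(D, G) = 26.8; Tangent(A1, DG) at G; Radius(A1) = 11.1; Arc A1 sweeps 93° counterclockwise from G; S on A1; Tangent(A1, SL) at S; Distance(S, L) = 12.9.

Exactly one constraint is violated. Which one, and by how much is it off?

Distance(S, L) = 12.9 — off by 8.90.

D = (0.00, 0.00) ✓; D.y = 0.00, G.y = 0.00 ✓; |DG| = 26.80 ✓; ∠(CG, GD) = 90.00° ✓; |CG| = 11.10 ✓; bearing(C→S) − bearing(C→G) = 93.00° ✓; |CS| = 11.10 ✓; ∠(CS, SL) = 89.99° ✓; |SL| = 4.000 ✗.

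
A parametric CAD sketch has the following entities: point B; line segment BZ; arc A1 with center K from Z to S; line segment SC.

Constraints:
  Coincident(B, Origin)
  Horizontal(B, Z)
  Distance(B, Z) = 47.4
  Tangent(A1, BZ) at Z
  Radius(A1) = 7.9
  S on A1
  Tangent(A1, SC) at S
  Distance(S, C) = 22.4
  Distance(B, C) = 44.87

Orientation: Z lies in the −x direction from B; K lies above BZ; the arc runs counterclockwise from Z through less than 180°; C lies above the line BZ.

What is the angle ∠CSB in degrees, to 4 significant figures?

86.76°

Checks: B = (0.00, 0.00) ✓; |KS| = 7.900 ✓; ∠(KS, SC) = 90.00° ✓; |SC| = 22.40 ✓; |BC| = 44.87 ✓.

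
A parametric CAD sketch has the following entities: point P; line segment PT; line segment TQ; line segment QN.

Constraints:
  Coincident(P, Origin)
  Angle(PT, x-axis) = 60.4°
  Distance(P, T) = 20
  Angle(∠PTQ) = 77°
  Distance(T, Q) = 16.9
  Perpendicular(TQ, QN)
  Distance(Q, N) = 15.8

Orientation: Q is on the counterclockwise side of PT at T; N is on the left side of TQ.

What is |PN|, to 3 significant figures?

12.9

P is at the origin; PT runs at 60.4° with length 20.0, so T = 20.0·(cos 60.4°, sin 60.4°) = (9.88, 17.4). ∠PTQ = 77.0°, so TQ runs at 60.4° + (180° − 77.0°) = 163° from the x-axis; with |TQ| = 16.9, Q = T + 16.9·(cos 163°, sin 163°) = (-6.32, 22.2). TQ is perpendicular to QN; with |QN| = 15.8 on the left of TQ, N = Q + 15.8·(-0.286, -0.958) = (-10.8, 7.08). Then |PN| = |N − P| = 12.9.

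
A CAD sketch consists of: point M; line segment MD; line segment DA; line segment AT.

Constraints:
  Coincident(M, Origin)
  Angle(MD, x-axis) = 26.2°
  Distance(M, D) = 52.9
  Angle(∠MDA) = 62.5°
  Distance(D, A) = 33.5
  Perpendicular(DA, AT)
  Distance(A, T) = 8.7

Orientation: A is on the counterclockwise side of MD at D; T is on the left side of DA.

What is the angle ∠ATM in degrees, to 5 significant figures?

166.65°

M is at the origin; MD runs at 26.2° with length 52.9, so D = 52.9·(cos 26.2°, sin 26.2°) = (47.465, 23.356). ∠MDA = 62.5°, so DA runs at 26.2° + (180° − 62.5°) = 143.70° from the x-axis; with |DA| = 33.5, A = D + 33.5·(cos 143.70°, sin 143.70°) = (20.466, 43.188). The perpendicularity gives AT at right angles to DA; with |AT| = 8.7 on the left of DA, T = A + 8.7·(-0.59201, -0.80593) = (15.316, 36.177). Then cos ∠ATM = TA·TM / (|TA||TM|), giving 166.65°.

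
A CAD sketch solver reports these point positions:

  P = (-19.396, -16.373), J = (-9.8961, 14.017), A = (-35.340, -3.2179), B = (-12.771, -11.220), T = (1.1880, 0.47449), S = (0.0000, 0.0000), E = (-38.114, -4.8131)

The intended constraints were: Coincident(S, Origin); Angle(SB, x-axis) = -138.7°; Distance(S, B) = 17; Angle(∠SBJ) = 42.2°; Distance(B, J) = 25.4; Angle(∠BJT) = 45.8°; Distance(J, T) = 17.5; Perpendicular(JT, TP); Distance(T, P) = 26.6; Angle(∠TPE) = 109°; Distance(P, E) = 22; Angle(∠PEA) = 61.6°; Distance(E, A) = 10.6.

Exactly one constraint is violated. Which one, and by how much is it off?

Distance(E, A) = 10.6 — off by 7.40.

S = (0.00, 0.00) ✓; SB at -138.7° ✓; |SB| = 17.00 ✓; ∠SBJ = 42.20° ✓; |BJ| = 25.40 ✓; ∠BJT = 45.80° ✓; |JT| = 17.50 ✓; ∠(JT, TP) = 90.00° ✓; |TP| = 26.60 ✓; ∠TPE = 109.0° ✓; |PE| = 22.00 ✓; ∠PEA = 61.60° ✓; |EA| = 3.200 ✗.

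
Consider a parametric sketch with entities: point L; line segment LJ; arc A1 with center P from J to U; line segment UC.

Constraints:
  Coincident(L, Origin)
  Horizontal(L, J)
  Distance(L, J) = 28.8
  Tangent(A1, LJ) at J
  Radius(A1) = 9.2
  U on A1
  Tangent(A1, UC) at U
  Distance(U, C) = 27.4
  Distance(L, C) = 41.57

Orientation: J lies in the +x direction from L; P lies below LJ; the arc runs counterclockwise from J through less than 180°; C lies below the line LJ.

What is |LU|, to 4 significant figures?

21.66

Checks: L = (0.00, 0.00) ✓; |PU| = 9.200 ✓; ∠(PU, UC) = 90.00° ✓; |UC| = 27.40 ✓; |LC| = 41.57 ✓.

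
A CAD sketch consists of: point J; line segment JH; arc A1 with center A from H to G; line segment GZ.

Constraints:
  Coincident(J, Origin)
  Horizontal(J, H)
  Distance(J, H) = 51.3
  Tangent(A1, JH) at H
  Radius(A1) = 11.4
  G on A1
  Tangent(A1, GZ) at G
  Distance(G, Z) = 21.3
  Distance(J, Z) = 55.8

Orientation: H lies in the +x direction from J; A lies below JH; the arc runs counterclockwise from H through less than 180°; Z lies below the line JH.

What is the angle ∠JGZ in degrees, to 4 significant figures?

118.9°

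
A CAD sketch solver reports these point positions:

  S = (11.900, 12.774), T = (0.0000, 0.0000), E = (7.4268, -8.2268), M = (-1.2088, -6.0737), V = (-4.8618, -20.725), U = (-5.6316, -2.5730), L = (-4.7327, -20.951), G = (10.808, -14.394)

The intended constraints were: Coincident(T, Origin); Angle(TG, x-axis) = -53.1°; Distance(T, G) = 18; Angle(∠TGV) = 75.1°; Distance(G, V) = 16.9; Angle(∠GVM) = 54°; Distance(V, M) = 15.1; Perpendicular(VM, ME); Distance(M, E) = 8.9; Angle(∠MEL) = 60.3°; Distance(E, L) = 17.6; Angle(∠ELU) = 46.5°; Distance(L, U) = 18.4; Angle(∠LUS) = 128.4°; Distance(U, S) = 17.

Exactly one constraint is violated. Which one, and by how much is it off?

Distance(U, S) = 17 — off by 6.30.

T = (0.00, 0.00) ✓; TG at -53.10° ✓; |TG| = 18.00 ✓; ∠TGV = 75.10° ✓; |GV| = 16.90 ✓; ∠GVM = 54.00° ✓; |VM| = 15.10 ✓; ∠(VM, ME) = 90.00° ✓; |ME| = 8.900 ✓; ∠MEL = 60.30° ✓; |EL| = 17.60 ✓; ∠ELU = 46.50° ✓; |LU| = 18.40 ✓; ∠LUS = 128.4° ✓; |US| = 23.30 ✗.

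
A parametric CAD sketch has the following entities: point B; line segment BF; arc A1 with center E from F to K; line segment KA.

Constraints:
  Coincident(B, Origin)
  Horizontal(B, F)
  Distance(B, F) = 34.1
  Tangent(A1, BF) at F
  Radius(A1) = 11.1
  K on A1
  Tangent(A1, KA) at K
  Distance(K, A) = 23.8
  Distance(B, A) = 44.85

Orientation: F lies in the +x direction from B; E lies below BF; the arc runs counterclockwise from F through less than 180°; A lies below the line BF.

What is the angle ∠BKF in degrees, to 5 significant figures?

102.26°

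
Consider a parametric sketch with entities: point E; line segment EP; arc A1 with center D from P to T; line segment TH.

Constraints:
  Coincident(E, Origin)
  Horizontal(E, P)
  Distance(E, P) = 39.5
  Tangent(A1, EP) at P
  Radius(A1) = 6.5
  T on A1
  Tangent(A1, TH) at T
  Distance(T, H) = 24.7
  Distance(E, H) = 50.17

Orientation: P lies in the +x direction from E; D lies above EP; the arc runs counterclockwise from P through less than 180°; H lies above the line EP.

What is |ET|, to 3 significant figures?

46.5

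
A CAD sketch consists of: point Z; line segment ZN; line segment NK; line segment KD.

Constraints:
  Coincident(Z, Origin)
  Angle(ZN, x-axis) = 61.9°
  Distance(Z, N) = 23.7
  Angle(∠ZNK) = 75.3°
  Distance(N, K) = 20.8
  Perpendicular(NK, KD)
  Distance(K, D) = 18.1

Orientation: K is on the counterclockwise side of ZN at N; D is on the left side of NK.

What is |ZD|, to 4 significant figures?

15.55

Z is at the origin; ZN runs at 61.9° with length 23.7, so N = 23.7·(cos 61.9°, sin 61.9°) = (11.16, 20.91). ∠ZNK = 75.3°, so NK runs at 61.9° + (180° − 75.3°) = 166.6° from the x-axis; with |NK| = 20.8, K = N + 20.8·(cos 166.6°, sin 166.6°) = (-9.071, 25.73). NK is perpendicular to KD; with |KD| = 18.1 on the left of NK, D = K + 18.1·(-0.2317, -0.9728) = (-13.27, 8.120). Then |ZD| = |D − Z| = 15.55.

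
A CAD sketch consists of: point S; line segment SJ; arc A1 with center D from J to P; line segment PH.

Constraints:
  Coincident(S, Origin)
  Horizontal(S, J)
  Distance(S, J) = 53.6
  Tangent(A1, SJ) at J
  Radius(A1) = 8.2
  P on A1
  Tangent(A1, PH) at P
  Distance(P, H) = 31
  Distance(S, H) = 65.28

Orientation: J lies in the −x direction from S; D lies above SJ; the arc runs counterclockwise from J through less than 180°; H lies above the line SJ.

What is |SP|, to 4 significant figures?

46.58

S is at the origin; SJ is horizontal with |SJ| = 53.6 and J on the −x side, so J = (-53.60, 0.000). Tangency of A1 to SJ means the radius DJ is perpendicular to SJ, so D = J + (0, 8.2) = (-53.60, 8.200). Since DP ⟂ PH (tangency), |DH| = √(8.2² + 31.0²) = 32.07 regardless of where P sits on A1. So H lies on both circle(S, 65.28) and circle(D, 32.07); the above-SJ intersection is H = (-51.44, 40.19). P is the foot of the tangent from H: P = (-45.55, 9.758).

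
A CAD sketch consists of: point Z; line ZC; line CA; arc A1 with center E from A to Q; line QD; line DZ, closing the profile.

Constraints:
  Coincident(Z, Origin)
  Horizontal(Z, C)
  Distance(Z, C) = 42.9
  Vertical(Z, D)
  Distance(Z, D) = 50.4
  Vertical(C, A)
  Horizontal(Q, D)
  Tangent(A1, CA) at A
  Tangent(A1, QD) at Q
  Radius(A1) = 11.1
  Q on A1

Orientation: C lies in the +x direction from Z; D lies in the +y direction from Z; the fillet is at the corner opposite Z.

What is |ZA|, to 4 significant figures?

58.18

Z is at the origin; ZC is horizontal with |ZC| = 42.9 and C on the +x side, so C = (42.90, 0.000). ZD is vertical with |ZD| = 50.4 and D on the +y side, so D = (0.000, 50.40). The virtual corner opposite Z is at (42.90, 50.40). Since A1 is tangent to CA there, EA ⟂ CA and since A1 is tangent to QD there, EQ ⟂ QD, with radius 11.1, so the center E sits 11.1 in from both sides at E = (31.80, 39.30). That places the tangent points at A = (42.90, 39.30) on CA and Q = (31.80, 50.40) on QD. Then |ZA| = |A − Z| = 58.18.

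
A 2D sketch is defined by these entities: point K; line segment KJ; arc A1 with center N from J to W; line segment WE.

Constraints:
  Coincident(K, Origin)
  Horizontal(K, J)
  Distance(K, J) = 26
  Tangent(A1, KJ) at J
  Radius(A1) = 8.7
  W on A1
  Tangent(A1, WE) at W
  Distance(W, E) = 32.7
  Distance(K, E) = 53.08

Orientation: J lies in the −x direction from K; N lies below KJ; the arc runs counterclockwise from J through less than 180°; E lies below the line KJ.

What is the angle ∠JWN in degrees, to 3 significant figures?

43.2°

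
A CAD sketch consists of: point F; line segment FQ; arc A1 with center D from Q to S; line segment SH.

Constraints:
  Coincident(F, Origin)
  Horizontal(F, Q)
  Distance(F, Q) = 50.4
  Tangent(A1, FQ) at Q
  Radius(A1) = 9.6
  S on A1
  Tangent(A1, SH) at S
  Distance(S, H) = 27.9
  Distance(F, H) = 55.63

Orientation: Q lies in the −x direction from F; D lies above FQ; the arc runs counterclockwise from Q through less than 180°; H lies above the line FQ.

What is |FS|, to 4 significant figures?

41.93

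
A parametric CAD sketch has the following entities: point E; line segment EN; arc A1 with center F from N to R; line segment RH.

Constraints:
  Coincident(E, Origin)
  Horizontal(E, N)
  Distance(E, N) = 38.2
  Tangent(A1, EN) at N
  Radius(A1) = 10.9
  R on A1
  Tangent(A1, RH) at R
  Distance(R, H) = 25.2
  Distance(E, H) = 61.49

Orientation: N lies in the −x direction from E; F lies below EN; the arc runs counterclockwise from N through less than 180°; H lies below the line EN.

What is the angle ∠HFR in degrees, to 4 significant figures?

66.61°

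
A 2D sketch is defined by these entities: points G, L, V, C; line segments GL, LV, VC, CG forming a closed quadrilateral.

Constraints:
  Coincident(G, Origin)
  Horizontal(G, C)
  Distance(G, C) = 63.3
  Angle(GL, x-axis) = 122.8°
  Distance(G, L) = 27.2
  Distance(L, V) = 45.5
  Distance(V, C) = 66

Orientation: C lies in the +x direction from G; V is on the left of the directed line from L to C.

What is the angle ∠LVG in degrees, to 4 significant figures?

29.49°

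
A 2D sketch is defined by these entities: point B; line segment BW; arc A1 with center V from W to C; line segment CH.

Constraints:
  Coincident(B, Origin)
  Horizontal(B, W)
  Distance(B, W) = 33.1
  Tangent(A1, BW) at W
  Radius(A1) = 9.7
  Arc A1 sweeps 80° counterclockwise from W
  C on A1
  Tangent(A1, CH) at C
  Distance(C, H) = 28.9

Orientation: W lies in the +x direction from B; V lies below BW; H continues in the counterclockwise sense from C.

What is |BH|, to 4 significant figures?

40.91

B is at the origin; BW is horizontal with |BW| = 33.1 and W on the +x side, so W = (33.10, 0.000). The tangent condition forces VW to be normal to BW, so V = W + (0, -9.7) = (33.10, -9.700). On A1, W sits at bearing 90° from V; an 80° counterclockwise sweep puts C at bearing 170°, so C = V + 9.7·(cos 170°, sin 170°) = (23.55, -8.016). Tangency of A1 to CH means the radius VC is perpendicular to CH, so CH runs along (−sin 170°, cos 170°); with |CH| = 28.9, H = (18.53, -36.48). Then |BH| = |H − B| = 40.91.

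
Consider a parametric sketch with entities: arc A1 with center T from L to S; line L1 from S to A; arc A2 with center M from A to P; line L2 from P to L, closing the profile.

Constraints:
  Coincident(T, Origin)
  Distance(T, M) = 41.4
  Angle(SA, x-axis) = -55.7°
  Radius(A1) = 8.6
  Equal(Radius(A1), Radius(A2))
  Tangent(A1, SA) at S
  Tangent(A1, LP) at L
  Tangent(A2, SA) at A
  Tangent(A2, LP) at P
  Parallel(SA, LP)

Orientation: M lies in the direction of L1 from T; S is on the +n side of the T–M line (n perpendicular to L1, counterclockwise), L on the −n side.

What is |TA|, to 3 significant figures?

42.3

The slot axis is L1's direction at -55.7°, so u = (cos -55.7°, sin -55.7°) = (0.564, -0.826) and n = (−sin -55.7°, cos -55.7°) = (0.826, 0.564). T is at the origin and M lies 41.4 along u from T, so M = 41.4·u = (23.3, -34.2). Tangency of A1 to both parallel lines with radius 8.6 puts S and L at T ± 8.6·n: S = (7.10, 4.85), L = (-7.10, -4.85). Equal radii place A and P the same way about M: A = M + 8.6·n = (30.4, -29.4), P = M − 8.6·n = (16.2, -39.0). Then |TA| = |A − T| = 42.3.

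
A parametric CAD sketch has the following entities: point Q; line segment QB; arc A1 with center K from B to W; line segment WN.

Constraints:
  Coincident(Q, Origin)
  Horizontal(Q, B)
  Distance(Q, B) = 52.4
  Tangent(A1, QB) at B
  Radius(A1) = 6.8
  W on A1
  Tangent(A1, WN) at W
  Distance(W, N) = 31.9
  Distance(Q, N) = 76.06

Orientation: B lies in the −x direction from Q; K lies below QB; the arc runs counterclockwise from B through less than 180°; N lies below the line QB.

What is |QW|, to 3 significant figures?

59.2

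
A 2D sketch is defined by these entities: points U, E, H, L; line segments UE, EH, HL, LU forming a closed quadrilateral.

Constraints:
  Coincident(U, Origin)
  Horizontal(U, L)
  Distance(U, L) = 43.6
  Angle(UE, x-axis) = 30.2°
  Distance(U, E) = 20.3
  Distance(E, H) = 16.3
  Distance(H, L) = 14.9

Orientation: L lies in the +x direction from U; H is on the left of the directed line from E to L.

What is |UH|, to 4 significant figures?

35.63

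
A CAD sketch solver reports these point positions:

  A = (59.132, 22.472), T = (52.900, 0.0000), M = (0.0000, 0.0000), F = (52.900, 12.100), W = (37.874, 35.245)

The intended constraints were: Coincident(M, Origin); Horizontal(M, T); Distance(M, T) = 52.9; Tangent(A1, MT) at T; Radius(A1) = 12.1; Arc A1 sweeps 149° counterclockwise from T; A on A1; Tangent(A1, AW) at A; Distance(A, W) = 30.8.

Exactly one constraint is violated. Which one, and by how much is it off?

Distance(A, W) = 30.8 — off by 6.00.

M = (0.00, 0.00) ✓; M.y = 0.00, T.y = 0.00 ✓; |MT| = 52.90 ✓; ∠(FT, TM) = 90.00° ✓; |FT| = 12.10 ✓; bearing(F→A) − bearing(F→T) = 149.0° ✓; |FA| = 12.10 ✓; ∠(FA, AW) = 90.00° ✓; |AW| = 24.80 ✗.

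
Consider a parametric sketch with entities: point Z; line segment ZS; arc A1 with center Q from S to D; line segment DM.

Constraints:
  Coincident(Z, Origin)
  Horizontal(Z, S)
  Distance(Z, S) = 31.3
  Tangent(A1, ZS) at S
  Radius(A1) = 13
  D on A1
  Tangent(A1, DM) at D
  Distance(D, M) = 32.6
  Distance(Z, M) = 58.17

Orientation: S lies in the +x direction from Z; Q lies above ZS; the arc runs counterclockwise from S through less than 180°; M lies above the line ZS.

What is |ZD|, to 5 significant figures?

46.878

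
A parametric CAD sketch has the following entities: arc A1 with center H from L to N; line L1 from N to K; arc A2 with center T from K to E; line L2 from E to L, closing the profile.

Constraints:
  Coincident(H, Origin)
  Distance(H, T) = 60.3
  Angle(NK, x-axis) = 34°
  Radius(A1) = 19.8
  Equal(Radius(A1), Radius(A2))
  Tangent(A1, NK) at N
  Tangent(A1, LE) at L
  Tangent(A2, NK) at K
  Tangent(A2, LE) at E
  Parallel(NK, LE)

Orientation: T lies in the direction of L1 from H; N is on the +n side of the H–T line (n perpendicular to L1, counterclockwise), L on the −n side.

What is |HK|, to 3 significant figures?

63.5

The slot axis is L1's direction at 34.0°, so u = (cos 34.0°, sin 34.0°) = (0.829, 0.559) and n = (−sin 34.0°, cos 34.0°) = (-0.559, 0.829). H is at the origin and T lies 60.3 along u from H, so T = 60.3·u = (50.0, 33.7). Tangency of A1 to both parallel lines with radius 19.8 puts N and L at H ± 19.8·n: N = (-11.1, 16.4), L = (11.1, -16.4). Equal radii place K and E the same way about T: K = T + 19.8·n = (38.9, 50.1), E = T − 19.8·n = (61.1, 17.3). Then |HK| = |K − H| = 63.5.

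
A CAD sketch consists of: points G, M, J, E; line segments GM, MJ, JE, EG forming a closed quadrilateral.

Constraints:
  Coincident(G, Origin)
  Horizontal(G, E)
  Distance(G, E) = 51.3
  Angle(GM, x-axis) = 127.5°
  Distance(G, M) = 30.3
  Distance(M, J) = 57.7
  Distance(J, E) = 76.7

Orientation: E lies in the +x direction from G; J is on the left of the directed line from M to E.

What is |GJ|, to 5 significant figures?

71.221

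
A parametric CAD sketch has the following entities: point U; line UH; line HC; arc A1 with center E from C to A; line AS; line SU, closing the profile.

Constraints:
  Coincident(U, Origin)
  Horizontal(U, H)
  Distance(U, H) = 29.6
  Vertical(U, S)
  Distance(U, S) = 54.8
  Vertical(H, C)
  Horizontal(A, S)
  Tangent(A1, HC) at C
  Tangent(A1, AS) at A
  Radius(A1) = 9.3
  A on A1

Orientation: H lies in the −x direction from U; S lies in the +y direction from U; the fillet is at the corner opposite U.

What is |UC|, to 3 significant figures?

54.3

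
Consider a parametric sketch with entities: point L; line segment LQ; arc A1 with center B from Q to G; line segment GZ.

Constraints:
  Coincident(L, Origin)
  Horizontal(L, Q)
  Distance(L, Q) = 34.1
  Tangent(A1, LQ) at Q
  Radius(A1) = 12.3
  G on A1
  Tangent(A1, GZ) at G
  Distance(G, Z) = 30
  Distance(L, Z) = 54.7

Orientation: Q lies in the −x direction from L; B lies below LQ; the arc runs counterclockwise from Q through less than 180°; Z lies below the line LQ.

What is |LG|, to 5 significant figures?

48.485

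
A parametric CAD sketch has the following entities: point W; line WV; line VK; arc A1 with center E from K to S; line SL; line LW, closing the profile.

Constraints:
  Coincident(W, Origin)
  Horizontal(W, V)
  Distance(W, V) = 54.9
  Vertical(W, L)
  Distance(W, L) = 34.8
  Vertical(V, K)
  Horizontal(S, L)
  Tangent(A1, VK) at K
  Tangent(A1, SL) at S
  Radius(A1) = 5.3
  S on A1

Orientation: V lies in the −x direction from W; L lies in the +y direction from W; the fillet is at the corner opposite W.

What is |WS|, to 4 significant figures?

60.59

W is at the origin; W and V share the same y with |WV| = 54.9 and V on the −x side, so V = (-54.90, 0.000). WL is vertical with |WL| = 34.8 and L on the +y side, so L = (0.000, 34.80). The virtual corner opposite W is at (-54.90, 34.80). The tangent condition forces EK to be normal to VK and tangency of A1 to SL means the radius ES is perpendicular to SL, with radius 5.3, so the center E sits 5.3 in from both sides at E = (-49.60, 29.50). That places the tangent points at K = (-54.90, 29.50) on VK and S = (-49.60, 34.80) on SL. Then |WS| = |S − W| = 60.59.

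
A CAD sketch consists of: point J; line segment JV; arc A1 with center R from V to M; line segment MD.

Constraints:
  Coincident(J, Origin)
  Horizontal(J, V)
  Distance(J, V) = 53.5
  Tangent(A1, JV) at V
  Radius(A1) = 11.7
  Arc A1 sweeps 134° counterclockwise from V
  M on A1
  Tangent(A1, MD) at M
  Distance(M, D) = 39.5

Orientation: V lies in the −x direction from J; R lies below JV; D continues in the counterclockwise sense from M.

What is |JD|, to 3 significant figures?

59.3

J is at the origin; J and V share the same y with |JV| = 53.5 and V on the −x side, so V = (-53.5, 0.00). Since A1 is tangent to JV there, RV ⟂ JV, so R = V + (0, -11.7) = (-53.5, -11.7). On A1, V sits at bearing 90° from R; a 134° counterclockwise sweep puts M at bearing 224°, so M = R + 11.7·(cos 224°, sin 224°) = (-61.9, -19.8). Tangency of A1 to MD means the radius RM is perpendicular to MD, so MD runs along (−sin 224°, cos 224°); with |MD| = 39.5, D = (-34.5, -48.2). Then |JD| = |D − J| = 59.3.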